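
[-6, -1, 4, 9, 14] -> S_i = -6 + 5*i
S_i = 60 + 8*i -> [60, 68, 76, 84, 92]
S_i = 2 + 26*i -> [2, 28, 54, 80, 106]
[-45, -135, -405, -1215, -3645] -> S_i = -45*3^i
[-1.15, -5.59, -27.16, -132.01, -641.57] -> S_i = -1.15*4.86^i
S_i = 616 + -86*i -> [616, 530, 444, 358, 272]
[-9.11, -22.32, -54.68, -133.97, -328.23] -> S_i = -9.11*2.45^i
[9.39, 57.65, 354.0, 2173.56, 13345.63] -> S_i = 9.39*6.14^i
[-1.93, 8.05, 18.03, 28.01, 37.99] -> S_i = -1.93 + 9.98*i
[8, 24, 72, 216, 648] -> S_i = 8*3^i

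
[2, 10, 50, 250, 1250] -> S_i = 2*5^i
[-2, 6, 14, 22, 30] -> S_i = -2 + 8*i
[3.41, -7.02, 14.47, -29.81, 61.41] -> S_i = 3.41*(-2.06)^i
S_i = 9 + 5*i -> [9, 14, 19, 24, 29]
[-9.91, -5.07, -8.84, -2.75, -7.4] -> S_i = Random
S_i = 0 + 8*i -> [0, 8, 16, 24, 32]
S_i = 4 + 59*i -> [4, 63, 122, 181, 240]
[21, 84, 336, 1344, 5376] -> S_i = 21*4^i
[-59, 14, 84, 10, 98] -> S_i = Random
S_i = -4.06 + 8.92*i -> [-4.06, 4.86, 13.78, 22.7, 31.62]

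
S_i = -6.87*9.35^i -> [-6.87, -64.23, -600.59, -5615.54, -52505.3]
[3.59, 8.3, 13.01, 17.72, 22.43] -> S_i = 3.59 + 4.71*i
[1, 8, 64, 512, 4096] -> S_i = 1*8^i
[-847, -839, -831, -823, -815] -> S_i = -847 + 8*i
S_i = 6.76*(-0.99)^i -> [6.76, -6.69, 6.63, -6.56, 6.49]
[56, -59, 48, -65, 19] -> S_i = Random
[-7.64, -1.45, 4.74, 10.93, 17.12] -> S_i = -7.64 + 6.19*i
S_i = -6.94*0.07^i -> [-6.94, -0.49, -0.03, -0.0, -0.0]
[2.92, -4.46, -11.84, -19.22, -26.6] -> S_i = 2.92 + -7.38*i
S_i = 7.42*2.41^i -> [7.42, 17.88, 43.1, 103.86, 250.31]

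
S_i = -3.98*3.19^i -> [-3.98, -12.7, -40.5, -129.2, -412.14]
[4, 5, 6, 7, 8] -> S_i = 4 + 1*i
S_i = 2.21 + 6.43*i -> [2.21, 8.64, 15.07, 21.5, 27.93]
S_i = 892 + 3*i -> [892, 895, 898, 901, 904]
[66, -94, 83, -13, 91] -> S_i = Random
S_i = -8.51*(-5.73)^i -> [-8.51, 48.76, -279.41, 1601.01, -9173.77]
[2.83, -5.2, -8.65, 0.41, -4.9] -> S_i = Random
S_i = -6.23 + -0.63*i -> [-6.23, -6.86, -7.49, -8.12, -8.75]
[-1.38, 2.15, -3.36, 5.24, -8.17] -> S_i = -1.38*(-1.56)^i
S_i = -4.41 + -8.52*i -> [-4.41, -12.93, -21.45, -29.97, -38.49]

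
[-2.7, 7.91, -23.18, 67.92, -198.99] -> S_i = -2.70*(-2.93)^i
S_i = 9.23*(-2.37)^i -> [9.23, -21.88, 51.84, -122.87, 291.2]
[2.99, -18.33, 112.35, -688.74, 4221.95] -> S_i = 2.99*(-6.13)^i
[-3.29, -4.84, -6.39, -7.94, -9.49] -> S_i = -3.29 + -1.55*i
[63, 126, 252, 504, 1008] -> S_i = 63*2^i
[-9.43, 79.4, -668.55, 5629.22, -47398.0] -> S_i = -9.43*(-8.42)^i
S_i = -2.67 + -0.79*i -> [-2.67, -3.46, -4.25, -5.04, -5.83]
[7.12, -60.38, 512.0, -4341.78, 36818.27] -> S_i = 7.12*(-8.48)^i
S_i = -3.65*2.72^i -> [-3.65, -9.93, -27.0, -73.45, -199.79]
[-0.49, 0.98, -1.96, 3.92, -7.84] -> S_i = -0.49*(-2.00)^i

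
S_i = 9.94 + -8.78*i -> [9.94, 1.16, -7.62, -16.4, -25.18]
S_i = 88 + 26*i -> [88, 114, 140, 166, 192]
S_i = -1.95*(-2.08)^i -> [-1.95, 4.06, -8.44, 17.55, -36.5]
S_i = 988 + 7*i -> [988, 995, 1002, 1009, 1016]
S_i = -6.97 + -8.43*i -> [-6.97, -15.4, -23.83, -32.26, -40.69]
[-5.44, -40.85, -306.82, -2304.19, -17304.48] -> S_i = -5.44*7.51^i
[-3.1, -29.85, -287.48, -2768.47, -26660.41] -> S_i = -3.10*9.63^i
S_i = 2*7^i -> [2, 14, 98, 686, 4802]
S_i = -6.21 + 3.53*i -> [-6.21, -2.68, 0.85, 4.38, 7.91]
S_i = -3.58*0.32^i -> [-3.58, -1.15, -0.37, -0.12, -0.04]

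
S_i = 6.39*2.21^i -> [6.39, 14.12, 31.21, 68.97, 152.43]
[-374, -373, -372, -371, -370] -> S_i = -374 + 1*i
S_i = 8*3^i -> [8, 24, 72, 216, 648]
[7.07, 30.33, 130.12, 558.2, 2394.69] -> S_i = 7.07*4.29^i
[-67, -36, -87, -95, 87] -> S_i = Random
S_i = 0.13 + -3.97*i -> [0.13, -3.84, -7.81, -11.78, -15.75]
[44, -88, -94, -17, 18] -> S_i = Random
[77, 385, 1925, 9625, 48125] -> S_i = 77*5^i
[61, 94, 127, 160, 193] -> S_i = 61 + 33*i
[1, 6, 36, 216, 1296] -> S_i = 1*6^i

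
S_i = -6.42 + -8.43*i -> [-6.42, -14.85, -23.28, -31.71, -40.14]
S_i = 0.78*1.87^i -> [0.78, 1.46, 2.73, 5.1, 9.54]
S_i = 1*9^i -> [1, 9, 81, 729, 6561]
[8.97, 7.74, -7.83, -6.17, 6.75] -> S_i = Random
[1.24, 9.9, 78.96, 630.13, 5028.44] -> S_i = 1.24*7.98^i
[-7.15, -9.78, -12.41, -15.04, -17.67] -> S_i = -7.15 + -2.63*i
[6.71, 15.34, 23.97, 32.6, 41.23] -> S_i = 6.71 + 8.63*i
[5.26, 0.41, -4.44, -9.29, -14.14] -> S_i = 5.26 + -4.85*i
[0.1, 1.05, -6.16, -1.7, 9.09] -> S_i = Random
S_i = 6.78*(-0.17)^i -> [6.78, -1.15, 0.2, -0.03, 0.01]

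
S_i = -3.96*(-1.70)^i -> [-3.96, 6.73, -11.44, 19.46, -33.07]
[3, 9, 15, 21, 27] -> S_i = 3 + 6*i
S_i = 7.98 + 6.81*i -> [7.98, 14.79, 21.6, 28.41, 35.22]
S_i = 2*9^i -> [2, 18, 162, 1458, 13122]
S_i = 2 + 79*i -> [2, 81, 160, 239, 318]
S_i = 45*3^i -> [45, 135, 405, 1215, 3645]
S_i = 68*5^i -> [68, 340, 1700, 8500, 42500]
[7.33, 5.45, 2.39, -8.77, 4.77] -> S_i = Random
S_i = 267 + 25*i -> [267, 292, 317, 342, 367]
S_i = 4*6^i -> [4, 24, 144, 864, 5184]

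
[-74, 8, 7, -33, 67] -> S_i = Random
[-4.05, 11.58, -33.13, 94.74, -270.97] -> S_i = -4.05*(-2.86)^i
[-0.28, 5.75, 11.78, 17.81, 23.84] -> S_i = -0.28 + 6.03*i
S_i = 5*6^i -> [5, 30, 180, 1080, 6480]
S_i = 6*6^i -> [6, 36, 216, 1296, 7776]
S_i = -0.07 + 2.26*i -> [-0.07, 2.19, 4.45, 6.71, 8.97]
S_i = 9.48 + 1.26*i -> [9.48, 10.74, 12.0, 13.26, 14.52]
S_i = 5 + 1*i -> [5, 6, 7, 8, 9]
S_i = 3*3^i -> [3, 9, 27, 81, 243]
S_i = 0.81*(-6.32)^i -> [0.81, -5.12, 32.35, -204.47, 1292.27]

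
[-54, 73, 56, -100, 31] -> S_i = Random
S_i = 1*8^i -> [1, 8, 64, 512, 4096]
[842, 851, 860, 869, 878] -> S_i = 842 + 9*i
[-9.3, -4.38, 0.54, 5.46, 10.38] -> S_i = -9.30 + 4.92*i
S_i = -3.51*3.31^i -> [-3.51, -11.62, -38.46, -127.29, -421.33]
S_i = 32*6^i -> [32, 192, 1152, 6912, 41472]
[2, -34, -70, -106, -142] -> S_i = 2 + -36*i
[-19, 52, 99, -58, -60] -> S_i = Random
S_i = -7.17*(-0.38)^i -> [-7.17, 2.72, -1.04, 0.39, -0.15]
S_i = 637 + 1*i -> [637, 638, 639, 640, 641]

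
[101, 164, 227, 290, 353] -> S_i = 101 + 63*i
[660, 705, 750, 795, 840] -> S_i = 660 + 45*i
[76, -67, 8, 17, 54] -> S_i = Random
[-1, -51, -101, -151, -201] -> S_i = -1 + -50*i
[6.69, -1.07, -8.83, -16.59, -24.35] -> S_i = 6.69 + -7.76*i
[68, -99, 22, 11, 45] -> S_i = Random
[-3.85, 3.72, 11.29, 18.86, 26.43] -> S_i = -3.85 + 7.57*i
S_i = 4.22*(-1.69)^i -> [4.22, -7.13, 12.05, -20.37, 34.42]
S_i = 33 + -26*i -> [33, 7, -19, -45, -71]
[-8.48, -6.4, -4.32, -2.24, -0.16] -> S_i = -8.48 + 2.08*i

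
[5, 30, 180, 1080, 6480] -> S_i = 5*6^i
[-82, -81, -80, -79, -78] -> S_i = -82 + 1*i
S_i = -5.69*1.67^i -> [-5.69, -9.5, -15.87, -26.5, -44.26]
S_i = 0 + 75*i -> [0, 75, 150, 225, 300]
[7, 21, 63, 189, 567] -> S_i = 7*3^i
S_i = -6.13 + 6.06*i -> [-6.13, -0.07, 5.99, 12.05, 18.11]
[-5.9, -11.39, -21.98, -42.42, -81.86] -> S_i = -5.90*1.93^i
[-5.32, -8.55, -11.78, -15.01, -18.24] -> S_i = -5.32 + -3.23*i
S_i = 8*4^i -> [8, 32, 128, 512, 2048]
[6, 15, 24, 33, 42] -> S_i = 6 + 9*i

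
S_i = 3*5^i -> [3, 15, 75, 375, 1875]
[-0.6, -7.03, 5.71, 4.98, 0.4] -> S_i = Random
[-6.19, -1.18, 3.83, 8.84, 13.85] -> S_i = -6.19 + 5.01*i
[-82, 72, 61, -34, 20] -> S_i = Random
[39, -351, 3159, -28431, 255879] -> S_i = 39*-9^i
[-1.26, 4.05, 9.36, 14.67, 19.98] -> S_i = -1.26 + 5.31*i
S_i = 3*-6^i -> [3, -18, 108, -648, 3888]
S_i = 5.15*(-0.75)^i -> [5.15, -3.86, 2.9, -2.17, 1.63]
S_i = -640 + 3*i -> [-640, -637, -634, -631, -628]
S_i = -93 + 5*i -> [-93, -88, -83, -78, -73]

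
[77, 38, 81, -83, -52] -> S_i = Random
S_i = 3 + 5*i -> [3, 8, 13, 18, 23]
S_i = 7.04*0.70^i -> [7.04, 4.93, 3.45, 2.41, 1.69]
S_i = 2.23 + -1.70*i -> [2.23, 0.53, -1.17, -2.87, -4.57]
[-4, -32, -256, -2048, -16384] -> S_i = -4*8^i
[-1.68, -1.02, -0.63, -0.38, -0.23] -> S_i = -1.68*0.61^i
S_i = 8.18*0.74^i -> [8.18, 6.05, 4.48, 3.31, 2.45]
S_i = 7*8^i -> [7, 56, 448, 3584, 28672]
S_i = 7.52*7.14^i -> [7.52, 53.69, 383.37, 2737.24, 19543.88]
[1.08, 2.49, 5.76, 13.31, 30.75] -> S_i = 1.08*2.31^i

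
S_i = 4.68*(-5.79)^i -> [4.68, -27.1, 156.89, -908.41, 5259.69]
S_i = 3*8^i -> [3, 24, 192, 1536, 12288]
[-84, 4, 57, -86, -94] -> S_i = Random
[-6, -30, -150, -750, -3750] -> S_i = -6*5^i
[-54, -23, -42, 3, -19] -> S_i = Random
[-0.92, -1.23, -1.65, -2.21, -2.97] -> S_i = -0.92*1.34^i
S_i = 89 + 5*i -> [89, 94, 99, 104, 109]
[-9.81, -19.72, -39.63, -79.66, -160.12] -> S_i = -9.81*2.01^i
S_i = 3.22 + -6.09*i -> [3.22, -2.87, -8.96, -15.05, -21.14]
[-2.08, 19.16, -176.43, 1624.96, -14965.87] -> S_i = -2.08*(-9.21)^i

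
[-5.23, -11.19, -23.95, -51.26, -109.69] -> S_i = -5.23*2.14^i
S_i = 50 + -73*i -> [50, -23, -96, -169, -242]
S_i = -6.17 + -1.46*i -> [-6.17, -7.63, -9.09, -10.55, -12.01]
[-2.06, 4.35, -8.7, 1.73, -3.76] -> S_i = Random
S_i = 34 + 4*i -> [34, 38, 42, 46, 50]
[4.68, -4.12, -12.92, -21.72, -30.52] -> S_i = 4.68 + -8.80*i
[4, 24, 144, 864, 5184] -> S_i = 4*6^i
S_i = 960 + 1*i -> [960, 961, 962, 963, 964]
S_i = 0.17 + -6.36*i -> [0.17, -6.19, -12.55, -18.91, -25.27]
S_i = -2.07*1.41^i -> [-2.07, -2.92, -4.12, -5.8, -8.18]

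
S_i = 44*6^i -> [44, 264, 1584, 9504, 57024]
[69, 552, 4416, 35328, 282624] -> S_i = 69*8^i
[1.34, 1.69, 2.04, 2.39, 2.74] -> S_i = 1.34 + 0.35*i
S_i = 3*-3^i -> [3, -9, 27, -81, 243]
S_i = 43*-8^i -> [43, -344, 2752, -22016, 176128]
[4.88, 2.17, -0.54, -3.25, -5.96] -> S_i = 4.88 + -2.71*i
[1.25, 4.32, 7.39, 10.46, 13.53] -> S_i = 1.25 + 3.07*i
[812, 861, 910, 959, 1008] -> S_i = 812 + 49*i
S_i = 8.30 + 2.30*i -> [8.3, 10.6, 12.9, 15.2, 17.5]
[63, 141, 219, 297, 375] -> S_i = 63 + 78*i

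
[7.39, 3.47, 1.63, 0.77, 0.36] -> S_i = 7.39*0.47^i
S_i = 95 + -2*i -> [95, 93, 91, 89, 87]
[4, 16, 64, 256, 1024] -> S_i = 4*4^i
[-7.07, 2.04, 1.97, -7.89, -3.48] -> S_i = Random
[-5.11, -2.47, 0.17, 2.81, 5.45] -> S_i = -5.11 + 2.64*i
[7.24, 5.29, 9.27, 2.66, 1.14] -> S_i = Random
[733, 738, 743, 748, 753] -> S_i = 733 + 5*i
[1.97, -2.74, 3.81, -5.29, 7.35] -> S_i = 1.97*(-1.39)^i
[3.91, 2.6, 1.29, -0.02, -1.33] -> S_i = 3.91 + -1.31*i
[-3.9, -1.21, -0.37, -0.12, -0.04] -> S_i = -3.90*0.31^i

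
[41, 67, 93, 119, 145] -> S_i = 41 + 26*i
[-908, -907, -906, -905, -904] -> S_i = -908 + 1*i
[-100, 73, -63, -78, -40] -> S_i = Random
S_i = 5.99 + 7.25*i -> [5.99, 13.24, 20.49, 27.74, 34.99]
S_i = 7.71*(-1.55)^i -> [7.71, -11.95, 18.52, -28.71, 44.5]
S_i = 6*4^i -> [6, 24, 96, 384, 1536]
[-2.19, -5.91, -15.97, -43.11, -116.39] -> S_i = -2.19*2.70^i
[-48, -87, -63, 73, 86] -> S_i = Random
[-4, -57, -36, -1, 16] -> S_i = Random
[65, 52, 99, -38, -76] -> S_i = Random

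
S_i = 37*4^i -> [37, 148, 592, 2368, 9472]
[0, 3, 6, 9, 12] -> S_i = 0 + 3*i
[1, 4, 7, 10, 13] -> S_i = 1 + 3*i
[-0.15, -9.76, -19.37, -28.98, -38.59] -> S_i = -0.15 + -9.61*i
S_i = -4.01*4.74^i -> [-4.01, -19.01, -90.1, -427.05, -2024.22]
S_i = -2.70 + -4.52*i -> [-2.7, -7.22, -11.74, -16.26, -20.78]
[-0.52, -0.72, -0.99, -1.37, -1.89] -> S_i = -0.52*1.38^i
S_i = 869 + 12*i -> [869, 881, 893, 905, 917]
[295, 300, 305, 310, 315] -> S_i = 295 + 5*i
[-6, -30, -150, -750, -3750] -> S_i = -6*5^i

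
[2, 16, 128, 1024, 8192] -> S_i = 2*8^i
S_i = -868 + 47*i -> [-868, -821, -774, -727, -680]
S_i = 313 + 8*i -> [313, 321, 329, 337, 345]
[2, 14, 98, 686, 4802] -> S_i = 2*7^i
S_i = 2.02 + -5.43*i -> [2.02, -3.41, -8.84, -14.27, -19.7]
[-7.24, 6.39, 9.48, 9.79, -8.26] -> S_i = Random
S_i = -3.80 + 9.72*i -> [-3.8, 5.92, 15.64, 25.36, 35.08]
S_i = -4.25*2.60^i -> [-4.25, -11.05, -28.73, -74.7, -194.21]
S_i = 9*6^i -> [9, 54, 324, 1944, 11664]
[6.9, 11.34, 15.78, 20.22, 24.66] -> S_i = 6.90 + 4.44*i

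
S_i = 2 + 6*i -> [2, 8, 14, 20, 26]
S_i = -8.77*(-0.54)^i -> [-8.77, 4.74, -2.56, 1.38, -0.75]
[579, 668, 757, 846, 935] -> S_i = 579 + 89*i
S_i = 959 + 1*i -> [959, 960, 961, 962, 963]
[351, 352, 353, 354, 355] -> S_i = 351 + 1*i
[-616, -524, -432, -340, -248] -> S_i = -616 + 92*i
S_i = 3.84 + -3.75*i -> [3.84, 0.09, -3.66, -7.41, -11.16]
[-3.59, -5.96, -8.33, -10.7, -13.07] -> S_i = -3.59 + -2.37*i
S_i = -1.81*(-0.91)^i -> [-1.81, 1.65, -1.5, 1.36, -1.24]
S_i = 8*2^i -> [8, 16, 32, 64, 128]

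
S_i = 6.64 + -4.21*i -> [6.64, 2.43, -1.78, -5.99, -10.2]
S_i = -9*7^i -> [-9, -63, -441, -3087, -21609]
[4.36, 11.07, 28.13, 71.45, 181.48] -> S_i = 4.36*2.54^i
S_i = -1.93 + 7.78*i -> [-1.93, 5.85, 13.63, 21.41, 29.19]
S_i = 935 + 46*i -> [935, 981, 1027, 1073, 1119]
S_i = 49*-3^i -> [49, -147, 441, -1323, 3969]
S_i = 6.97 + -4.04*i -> [6.97, 2.93, -1.11, -5.15, -9.19]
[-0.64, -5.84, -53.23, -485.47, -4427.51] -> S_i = -0.64*9.12^i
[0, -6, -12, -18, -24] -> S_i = 0 + -6*i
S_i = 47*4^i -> [47, 188, 752, 3008, 12032]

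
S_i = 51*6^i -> [51, 306, 1836, 11016, 66096]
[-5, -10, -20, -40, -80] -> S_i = -5*2^i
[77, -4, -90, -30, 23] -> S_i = Random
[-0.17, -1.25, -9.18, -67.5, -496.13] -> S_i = -0.17*7.35^i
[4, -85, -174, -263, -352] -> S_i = 4 + -89*i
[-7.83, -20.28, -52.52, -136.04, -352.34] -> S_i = -7.83*2.59^i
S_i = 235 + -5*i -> [235, 230, 225, 220, 215]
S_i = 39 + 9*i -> [39, 48, 57, 66, 75]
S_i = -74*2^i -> [-74, -148, -296, -592, -1184]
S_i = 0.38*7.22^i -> [0.38, 2.74, 19.81, 143.02, 1032.6]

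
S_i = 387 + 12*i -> [387, 399, 411, 423, 435]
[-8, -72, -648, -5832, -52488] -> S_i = -8*9^i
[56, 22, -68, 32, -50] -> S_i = Random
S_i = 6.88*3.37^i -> [6.88, 23.19, 78.14, 263.32, 887.38]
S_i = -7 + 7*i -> [-7, 0, 7, 14, 21]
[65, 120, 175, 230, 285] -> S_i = 65 + 55*i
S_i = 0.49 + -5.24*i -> [0.49, -4.75, -9.99, -15.23, -20.47]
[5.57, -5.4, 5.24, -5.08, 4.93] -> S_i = 5.57*(-0.97)^i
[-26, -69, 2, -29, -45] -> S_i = Random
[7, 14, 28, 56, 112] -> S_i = 7*2^i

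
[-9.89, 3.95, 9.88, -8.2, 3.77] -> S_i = Random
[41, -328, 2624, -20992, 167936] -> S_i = 41*-8^i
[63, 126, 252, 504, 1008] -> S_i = 63*2^i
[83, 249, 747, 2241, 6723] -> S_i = 83*3^i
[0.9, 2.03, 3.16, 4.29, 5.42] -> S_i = 0.90 + 1.13*i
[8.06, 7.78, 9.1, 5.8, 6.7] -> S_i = Random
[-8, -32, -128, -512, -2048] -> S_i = -8*4^i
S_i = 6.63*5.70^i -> [6.63, 37.79, 215.41, 1227.83, 6998.63]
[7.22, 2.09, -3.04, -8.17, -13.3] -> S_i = 7.22 + -5.13*i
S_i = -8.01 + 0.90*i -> [-8.01, -7.11, -6.21, -5.31, -4.41]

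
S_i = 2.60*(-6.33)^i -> [2.6, -16.46, 104.18, -659.45, 4174.34]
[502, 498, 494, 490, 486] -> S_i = 502 + -4*i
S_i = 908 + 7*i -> [908, 915, 922, 929, 936]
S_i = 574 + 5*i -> [574, 579, 584, 589, 594]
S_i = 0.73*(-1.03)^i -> [0.73, -0.75, 0.77, -0.8, 0.82]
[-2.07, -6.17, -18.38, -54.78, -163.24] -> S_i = -2.07*2.98^i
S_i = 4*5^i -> [4, 20, 100, 500, 2500]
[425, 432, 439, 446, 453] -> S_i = 425 + 7*i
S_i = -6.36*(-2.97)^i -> [-6.36, 18.89, -56.1, 166.62, -494.86]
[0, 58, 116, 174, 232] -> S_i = 0 + 58*i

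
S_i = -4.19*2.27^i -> [-4.19, -9.51, -21.59, -49.01, -111.25]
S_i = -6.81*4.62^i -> [-6.81, -31.46, -145.36, -671.54, -3102.52]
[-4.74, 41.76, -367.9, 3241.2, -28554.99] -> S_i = -4.74*(-8.81)^i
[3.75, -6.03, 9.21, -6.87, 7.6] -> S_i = Random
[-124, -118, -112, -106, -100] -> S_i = -124 + 6*i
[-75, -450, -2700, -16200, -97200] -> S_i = -75*6^i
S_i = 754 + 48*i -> [754, 802, 850, 898, 946]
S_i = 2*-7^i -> [2, -14, 98, -686, 4802]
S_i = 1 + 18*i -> [1, 19, 37, 55, 73]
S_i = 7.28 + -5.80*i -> [7.28, 1.48, -4.32, -10.12, -15.92]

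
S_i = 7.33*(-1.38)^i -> [7.33, -10.12, 13.96, -19.26, 26.58]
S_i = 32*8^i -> [32, 256, 2048, 16384, 131072]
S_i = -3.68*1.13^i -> [-3.68, -4.16, -4.7, -5.31, -6.0]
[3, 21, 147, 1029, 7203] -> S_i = 3*7^i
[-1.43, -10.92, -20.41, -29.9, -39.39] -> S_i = -1.43 + -9.49*i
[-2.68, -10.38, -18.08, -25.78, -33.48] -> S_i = -2.68 + -7.70*i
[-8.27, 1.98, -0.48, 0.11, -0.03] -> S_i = -8.27*(-0.24)^i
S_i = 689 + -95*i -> [689, 594, 499, 404, 309]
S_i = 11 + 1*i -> [11, 12, 13, 14, 15]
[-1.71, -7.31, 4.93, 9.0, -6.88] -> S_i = Random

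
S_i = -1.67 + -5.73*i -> [-1.67, -7.4, -13.13, -18.86, -24.59]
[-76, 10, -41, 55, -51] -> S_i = Random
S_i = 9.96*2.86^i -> [9.96, 28.49, 81.47, 233.0, 666.38]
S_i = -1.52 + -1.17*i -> [-1.52, -2.69, -3.86, -5.03, -6.2]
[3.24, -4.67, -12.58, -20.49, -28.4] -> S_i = 3.24 + -7.91*i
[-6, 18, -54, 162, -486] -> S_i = -6*-3^i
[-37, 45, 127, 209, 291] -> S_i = -37 + 82*i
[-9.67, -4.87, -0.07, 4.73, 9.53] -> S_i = -9.67 + 4.80*i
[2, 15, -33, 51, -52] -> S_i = Random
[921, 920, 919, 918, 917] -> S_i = 921 + -1*i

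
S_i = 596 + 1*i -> [596, 597, 598, 599, 600]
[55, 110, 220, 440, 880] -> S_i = 55*2^i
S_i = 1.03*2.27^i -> [1.03, 2.34, 5.31, 12.05, 27.35]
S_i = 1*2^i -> [1, 2, 4, 8, 16]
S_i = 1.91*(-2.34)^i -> [1.91, -4.47, 10.46, -24.47, 57.27]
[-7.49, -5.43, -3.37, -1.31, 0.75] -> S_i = -7.49 + 2.06*i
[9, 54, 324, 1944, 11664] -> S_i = 9*6^i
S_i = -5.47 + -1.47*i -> [-5.47, -6.94, -8.41, -9.88, -11.35]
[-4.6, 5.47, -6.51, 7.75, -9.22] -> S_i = -4.60*(-1.19)^i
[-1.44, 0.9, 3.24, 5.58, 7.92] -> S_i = -1.44 + 2.34*i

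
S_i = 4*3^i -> [4, 12, 36, 108, 324]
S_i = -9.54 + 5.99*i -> [-9.54, -3.55, 2.44, 8.43, 14.42]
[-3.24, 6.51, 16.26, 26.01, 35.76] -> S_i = -3.24 + 9.75*i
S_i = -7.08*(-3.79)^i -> [-7.08, 26.83, -101.7, 385.43, -1460.8]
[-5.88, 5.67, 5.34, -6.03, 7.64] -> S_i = Random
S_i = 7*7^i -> [7, 49, 343, 2401, 16807]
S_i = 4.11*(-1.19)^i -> [4.11, -4.89, 5.82, -6.93, 8.24]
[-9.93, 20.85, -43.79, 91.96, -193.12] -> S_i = -9.93*(-2.10)^i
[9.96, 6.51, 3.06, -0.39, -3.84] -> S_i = 9.96 + -3.45*i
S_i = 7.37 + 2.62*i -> [7.37, 9.99, 12.61, 15.23, 17.85]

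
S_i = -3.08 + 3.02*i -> [-3.08, -0.06, 2.96, 5.98, 9.0]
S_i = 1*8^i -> [1, 8, 64, 512, 4096]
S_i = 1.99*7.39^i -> [1.99, 14.71, 108.68, 803.13, 5935.14]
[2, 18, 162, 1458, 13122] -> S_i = 2*9^i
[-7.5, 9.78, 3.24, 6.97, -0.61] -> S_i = Random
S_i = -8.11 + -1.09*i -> [-8.11, -9.2, -10.29, -11.38, -12.47]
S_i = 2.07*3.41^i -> [2.07, 7.06, 24.07, 82.08, 279.89]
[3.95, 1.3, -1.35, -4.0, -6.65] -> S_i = 3.95 + -2.65*i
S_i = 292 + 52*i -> [292, 344, 396, 448, 500]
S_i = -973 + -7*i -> [-973, -980, -987, -994, -1001]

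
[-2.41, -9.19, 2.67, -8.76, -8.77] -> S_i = Random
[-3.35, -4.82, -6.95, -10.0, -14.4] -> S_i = -3.35*1.44^i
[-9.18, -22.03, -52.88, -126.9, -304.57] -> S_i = -9.18*2.40^i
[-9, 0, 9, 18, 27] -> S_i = -9 + 9*i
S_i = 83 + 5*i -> [83, 88, 93, 98, 103]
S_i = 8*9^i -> [8, 72, 648, 5832, 52488]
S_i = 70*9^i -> [70, 630, 5670, 51030, 459270]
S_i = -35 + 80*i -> [-35, 45, 125, 205, 285]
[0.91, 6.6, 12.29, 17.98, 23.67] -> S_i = 0.91 + 5.69*i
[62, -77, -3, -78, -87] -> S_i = Random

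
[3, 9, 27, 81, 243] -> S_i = 3*3^i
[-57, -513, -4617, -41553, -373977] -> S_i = -57*9^i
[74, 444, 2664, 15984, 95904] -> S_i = 74*6^i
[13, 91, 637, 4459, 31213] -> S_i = 13*7^i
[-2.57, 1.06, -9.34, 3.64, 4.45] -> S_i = Random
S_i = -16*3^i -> [-16, -48, -144, -432, -1296]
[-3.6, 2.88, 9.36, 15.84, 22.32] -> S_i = -3.60 + 6.48*i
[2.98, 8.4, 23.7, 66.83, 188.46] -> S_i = 2.98*2.82^i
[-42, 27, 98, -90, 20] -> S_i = Random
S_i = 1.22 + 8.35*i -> [1.22, 9.57, 17.92, 26.27, 34.62]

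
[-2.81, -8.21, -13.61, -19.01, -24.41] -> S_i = -2.81 + -5.40*i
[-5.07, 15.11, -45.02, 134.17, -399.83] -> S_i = -5.07*(-2.98)^i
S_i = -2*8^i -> [-2, -16, -128, -1024, -8192]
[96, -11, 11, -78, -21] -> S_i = Random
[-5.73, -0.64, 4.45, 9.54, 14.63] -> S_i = -5.73 + 5.09*i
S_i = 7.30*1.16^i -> [7.3, 8.47, 9.82, 11.39, 13.22]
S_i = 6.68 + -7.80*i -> [6.68, -1.12, -8.92, -16.72, -24.52]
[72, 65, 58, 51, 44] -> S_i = 72 + -7*i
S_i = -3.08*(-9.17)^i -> [-3.08, 28.24, -258.99, 2374.97, -21778.5]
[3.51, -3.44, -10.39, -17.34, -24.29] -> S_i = 3.51 + -6.95*i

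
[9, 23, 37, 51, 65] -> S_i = 9 + 14*i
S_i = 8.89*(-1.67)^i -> [8.89, -14.85, 24.79, -41.4, 69.15]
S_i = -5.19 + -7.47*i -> [-5.19, -12.66, -20.13, -27.6, -35.07]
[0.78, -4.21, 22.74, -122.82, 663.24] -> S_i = 0.78*(-5.40)^i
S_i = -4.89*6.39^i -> [-4.89, -31.25, -199.67, -1275.88, -8152.9]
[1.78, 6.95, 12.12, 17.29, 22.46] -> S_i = 1.78 + 5.17*i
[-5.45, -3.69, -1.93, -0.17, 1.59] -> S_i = -5.45 + 1.76*i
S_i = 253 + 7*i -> [253, 260, 267, 274, 281]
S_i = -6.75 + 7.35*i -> [-6.75, 0.6, 7.95, 15.3, 22.65]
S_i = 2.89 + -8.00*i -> [2.89, -5.11, -13.11, -21.11, -29.11]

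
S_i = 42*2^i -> [42, 84, 168, 336, 672]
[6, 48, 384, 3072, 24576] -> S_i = 6*8^i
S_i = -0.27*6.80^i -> [-0.27, -1.84, -12.48, -84.9, -577.3]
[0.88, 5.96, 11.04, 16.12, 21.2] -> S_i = 0.88 + 5.08*i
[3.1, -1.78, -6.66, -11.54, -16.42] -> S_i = 3.10 + -4.88*i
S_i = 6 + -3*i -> [6, 3, 0, -3, -6]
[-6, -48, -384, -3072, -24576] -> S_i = -6*8^i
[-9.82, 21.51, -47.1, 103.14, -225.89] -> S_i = -9.82*(-2.19)^i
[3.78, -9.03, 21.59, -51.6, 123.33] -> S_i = 3.78*(-2.39)^i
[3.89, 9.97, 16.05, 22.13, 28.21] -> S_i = 3.89 + 6.08*i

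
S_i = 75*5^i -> [75, 375, 1875, 9375, 46875]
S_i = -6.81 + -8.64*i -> [-6.81, -15.45, -24.09, -32.73, -41.37]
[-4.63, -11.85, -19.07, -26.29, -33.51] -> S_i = -4.63 + -7.22*i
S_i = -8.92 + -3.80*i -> [-8.92, -12.72, -16.52, -20.32, -24.12]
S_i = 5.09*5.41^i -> [5.09, 27.54, 148.97, 805.95, 4360.2]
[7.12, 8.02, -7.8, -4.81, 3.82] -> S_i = Random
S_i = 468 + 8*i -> [468, 476, 484, 492, 500]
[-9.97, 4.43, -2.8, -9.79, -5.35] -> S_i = Random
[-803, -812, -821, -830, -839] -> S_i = -803 + -9*i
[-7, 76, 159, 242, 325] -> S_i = -7 + 83*i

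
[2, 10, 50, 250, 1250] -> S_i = 2*5^i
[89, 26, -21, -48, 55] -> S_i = Random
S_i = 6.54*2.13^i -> [6.54, 13.93, 29.67, 63.2, 134.62]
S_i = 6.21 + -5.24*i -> [6.21, 0.97, -4.27, -9.51, -14.75]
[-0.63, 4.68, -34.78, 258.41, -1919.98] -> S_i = -0.63*(-7.43)^i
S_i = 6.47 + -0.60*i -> [6.47, 5.87, 5.27, 4.67, 4.07]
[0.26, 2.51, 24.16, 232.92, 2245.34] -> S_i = 0.26*9.64^i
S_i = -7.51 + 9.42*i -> [-7.51, 1.91, 11.33, 20.75, 30.17]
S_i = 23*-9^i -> [23, -207, 1863, -16767, 150903]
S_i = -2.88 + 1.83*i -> [-2.88, -1.05, 0.78, 2.61, 4.44]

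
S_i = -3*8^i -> [-3, -24, -192, -1536, -12288]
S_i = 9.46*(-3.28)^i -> [9.46, -31.03, 101.77, -333.82, 1094.93]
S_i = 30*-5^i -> [30, -150, 750, -3750, 18750]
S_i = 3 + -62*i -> [3, -59, -121, -183, -245]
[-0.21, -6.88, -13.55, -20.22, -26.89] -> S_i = -0.21 + -6.67*i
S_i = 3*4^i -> [3, 12, 48, 192, 768]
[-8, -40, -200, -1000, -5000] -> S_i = -8*5^i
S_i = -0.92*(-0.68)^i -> [-0.92, 0.63, -0.43, 0.29, -0.2]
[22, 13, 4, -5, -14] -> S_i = 22 + -9*i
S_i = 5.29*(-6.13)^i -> [5.29, -32.43, 198.78, -1218.53, 7469.6]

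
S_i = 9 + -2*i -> [9, 7, 5, 3, 1]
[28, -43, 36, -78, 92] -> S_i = Random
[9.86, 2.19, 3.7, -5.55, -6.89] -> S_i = Random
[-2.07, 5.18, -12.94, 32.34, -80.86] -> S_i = -2.07*(-2.50)^i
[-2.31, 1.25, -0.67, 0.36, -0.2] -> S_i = -2.31*(-0.54)^i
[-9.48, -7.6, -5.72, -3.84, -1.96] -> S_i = -9.48 + 1.88*i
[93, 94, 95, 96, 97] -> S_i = 93 + 1*i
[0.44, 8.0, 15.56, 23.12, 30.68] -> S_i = 0.44 + 7.56*i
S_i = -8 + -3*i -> [-8, -11, -14, -17, -20]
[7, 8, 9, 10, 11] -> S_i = 7 + 1*i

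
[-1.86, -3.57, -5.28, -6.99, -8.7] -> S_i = -1.86 + -1.71*i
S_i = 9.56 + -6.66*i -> [9.56, 2.9, -3.76, -10.42, -17.08]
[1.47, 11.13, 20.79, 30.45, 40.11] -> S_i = 1.47 + 9.66*i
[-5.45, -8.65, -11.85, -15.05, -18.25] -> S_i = -5.45 + -3.20*i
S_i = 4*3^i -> [4, 12, 36, 108, 324]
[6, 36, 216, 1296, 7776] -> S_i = 6*6^i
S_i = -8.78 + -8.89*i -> [-8.78, -17.67, -26.56, -35.45, -44.34]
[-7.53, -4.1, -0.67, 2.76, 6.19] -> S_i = -7.53 + 3.43*i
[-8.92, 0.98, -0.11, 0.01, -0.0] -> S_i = -8.92*(-0.11)^i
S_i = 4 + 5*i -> [4, 9, 14, 19, 24]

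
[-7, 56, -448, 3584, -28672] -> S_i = -7*-8^i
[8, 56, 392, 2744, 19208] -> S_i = 8*7^i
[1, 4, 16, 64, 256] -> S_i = 1*4^i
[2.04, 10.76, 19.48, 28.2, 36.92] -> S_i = 2.04 + 8.72*i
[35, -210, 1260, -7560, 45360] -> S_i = 35*-6^i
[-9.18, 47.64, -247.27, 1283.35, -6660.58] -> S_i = -9.18*(-5.19)^i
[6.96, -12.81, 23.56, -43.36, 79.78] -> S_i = 6.96*(-1.84)^i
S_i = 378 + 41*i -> [378, 419, 460, 501, 542]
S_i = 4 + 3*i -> [4, 7, 10, 13, 16]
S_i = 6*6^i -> [6, 36, 216, 1296, 7776]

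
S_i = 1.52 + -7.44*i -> [1.52, -5.92, -13.36, -20.8, -28.24]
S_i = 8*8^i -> [8, 64, 512, 4096, 32768]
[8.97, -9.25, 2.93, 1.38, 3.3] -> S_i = Random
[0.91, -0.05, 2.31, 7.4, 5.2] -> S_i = Random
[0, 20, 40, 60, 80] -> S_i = 0 + 20*i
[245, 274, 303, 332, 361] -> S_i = 245 + 29*i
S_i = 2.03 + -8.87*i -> [2.03, -6.84, -15.71, -24.58, -33.45]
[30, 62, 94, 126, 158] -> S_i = 30 + 32*i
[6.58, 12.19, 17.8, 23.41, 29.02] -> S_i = 6.58 + 5.61*i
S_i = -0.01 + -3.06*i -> [-0.01, -3.07, -6.13, -9.19, -12.25]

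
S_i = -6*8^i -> [-6, -48, -384, -3072, -24576]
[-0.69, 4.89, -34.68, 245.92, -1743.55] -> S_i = -0.69*(-7.09)^i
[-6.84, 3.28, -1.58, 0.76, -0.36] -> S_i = -6.84*(-0.48)^i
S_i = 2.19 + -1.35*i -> [2.19, 0.84, -0.51, -1.86, -3.21]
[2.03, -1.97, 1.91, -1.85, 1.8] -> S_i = 2.03*(-0.97)^i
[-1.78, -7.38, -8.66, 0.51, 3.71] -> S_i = Random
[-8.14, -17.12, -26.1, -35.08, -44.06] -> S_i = -8.14 + -8.98*i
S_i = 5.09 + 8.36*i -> [5.09, 13.45, 21.81, 30.17, 38.53]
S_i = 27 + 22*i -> [27, 49, 71, 93, 115]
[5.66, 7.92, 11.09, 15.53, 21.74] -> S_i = 5.66*1.40^i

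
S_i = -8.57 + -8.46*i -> [-8.57, -17.03, -25.49, -33.95, -42.41]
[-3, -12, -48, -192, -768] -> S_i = -3*4^i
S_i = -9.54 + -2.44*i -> [-9.54, -11.98, -14.42, -16.86, -19.3]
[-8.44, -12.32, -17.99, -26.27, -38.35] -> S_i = -8.44*1.46^i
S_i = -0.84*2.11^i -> [-0.84, -1.77, -3.74, -7.89, -16.65]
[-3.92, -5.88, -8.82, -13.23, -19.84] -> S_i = -3.92*1.50^i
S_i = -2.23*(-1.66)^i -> [-2.23, 3.7, -6.14, 10.2, -16.93]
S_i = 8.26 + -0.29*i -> [8.26, 7.97, 7.68, 7.39, 7.1]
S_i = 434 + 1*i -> [434, 435, 436, 437, 438]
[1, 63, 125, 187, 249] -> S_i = 1 + 62*i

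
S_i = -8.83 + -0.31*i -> [-8.83, -9.14, -9.45, -9.76, -10.07]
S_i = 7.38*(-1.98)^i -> [7.38, -14.61, 28.93, -57.29, 113.43]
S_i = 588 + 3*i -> [588, 591, 594, 597, 600]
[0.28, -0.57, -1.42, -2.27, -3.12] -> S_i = 0.28 + -0.85*i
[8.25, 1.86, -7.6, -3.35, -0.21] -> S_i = Random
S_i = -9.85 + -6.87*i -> [-9.85, -16.72, -23.59, -30.46, -37.33]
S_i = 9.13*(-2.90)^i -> [9.13, -26.48, 76.78, -222.67, 645.75]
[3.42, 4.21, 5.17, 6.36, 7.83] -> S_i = 3.42*1.23^i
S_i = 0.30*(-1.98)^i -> [0.3, -0.59, 1.18, -2.33, 4.61]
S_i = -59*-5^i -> [-59, 295, -1475, 7375, -36875]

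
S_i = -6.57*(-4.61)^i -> [-6.57, 30.29, -139.63, 643.68, -2967.35]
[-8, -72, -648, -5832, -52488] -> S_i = -8*9^i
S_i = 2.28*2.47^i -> [2.28, 5.63, 13.91, 34.36, 84.86]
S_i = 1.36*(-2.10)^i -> [1.36, -2.86, 6.0, -12.59, 26.45]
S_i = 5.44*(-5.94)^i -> [5.44, -32.31, 191.94, -1140.14, 6772.43]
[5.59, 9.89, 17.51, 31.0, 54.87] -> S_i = 5.59*1.77^i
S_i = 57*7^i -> [57, 399, 2793, 19551, 136857]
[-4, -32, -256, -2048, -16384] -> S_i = -4*8^i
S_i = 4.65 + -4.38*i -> [4.65, 0.27, -4.11, -8.49, -12.87]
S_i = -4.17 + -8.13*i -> [-4.17, -12.3, -20.43, -28.56, -36.69]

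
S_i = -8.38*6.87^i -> [-8.38, -57.57, -395.51, -2717.15, -18666.85]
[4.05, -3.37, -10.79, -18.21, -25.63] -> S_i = 4.05 + -7.42*i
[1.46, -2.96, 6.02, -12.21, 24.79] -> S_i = 1.46*(-2.03)^i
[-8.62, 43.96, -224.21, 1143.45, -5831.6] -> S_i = -8.62*(-5.10)^i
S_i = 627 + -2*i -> [627, 625, 623, 621, 619]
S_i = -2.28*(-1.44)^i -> [-2.28, 3.28, -4.73, 6.81, -9.8]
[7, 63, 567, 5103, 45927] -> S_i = 7*9^i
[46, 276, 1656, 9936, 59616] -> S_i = 46*6^i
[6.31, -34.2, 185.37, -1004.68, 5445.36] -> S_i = 6.31*(-5.42)^i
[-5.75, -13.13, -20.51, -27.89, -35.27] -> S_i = -5.75 + -7.38*i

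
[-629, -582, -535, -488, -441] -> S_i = -629 + 47*i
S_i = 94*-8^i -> [94, -752, 6016, -48128, 385024]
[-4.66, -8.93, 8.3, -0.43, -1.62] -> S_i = Random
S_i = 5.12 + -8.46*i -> [5.12, -3.34, -11.8, -20.26, -28.72]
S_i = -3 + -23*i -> [-3, -26, -49, -72, -95]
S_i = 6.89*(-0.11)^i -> [6.89, -0.76, 0.08, -0.01, 0.0]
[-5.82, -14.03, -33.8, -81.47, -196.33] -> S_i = -5.82*2.41^i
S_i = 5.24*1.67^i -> [5.24, 8.75, 14.61, 24.41, 40.76]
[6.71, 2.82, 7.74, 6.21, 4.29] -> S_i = Random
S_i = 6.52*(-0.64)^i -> [6.52, -4.17, 2.67, -1.71, 1.09]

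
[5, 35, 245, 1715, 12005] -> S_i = 5*7^i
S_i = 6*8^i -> [6, 48, 384, 3072, 24576]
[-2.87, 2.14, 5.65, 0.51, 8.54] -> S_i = Random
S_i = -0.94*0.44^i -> [-0.94, -0.41, -0.18, -0.08, -0.04]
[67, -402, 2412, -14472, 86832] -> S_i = 67*-6^i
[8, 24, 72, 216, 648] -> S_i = 8*3^i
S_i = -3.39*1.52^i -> [-3.39, -5.15, -7.83, -11.91, -18.1]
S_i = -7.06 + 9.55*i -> [-7.06, 2.49, 12.04, 21.59, 31.14]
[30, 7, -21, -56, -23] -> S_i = Random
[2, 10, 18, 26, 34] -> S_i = 2 + 8*i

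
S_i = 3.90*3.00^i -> [3.9, 11.7, 35.1, 105.3, 315.9]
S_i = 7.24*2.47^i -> [7.24, 17.88, 44.17, 109.1, 269.48]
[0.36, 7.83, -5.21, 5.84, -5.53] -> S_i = Random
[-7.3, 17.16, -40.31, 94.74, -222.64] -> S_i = -7.30*(-2.35)^i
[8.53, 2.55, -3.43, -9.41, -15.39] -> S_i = 8.53 + -5.98*i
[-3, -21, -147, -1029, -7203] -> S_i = -3*7^i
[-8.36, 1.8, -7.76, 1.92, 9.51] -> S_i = Random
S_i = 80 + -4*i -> [80, 76, 72, 68, 64]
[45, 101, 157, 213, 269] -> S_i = 45 + 56*i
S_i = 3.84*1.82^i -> [3.84, 6.99, 12.72, 23.15, 42.13]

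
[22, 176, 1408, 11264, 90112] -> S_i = 22*8^i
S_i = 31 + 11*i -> [31, 42, 53, 64, 75]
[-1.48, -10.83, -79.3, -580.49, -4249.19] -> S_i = -1.48*7.32^i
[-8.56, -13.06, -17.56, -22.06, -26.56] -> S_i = -8.56 + -4.50*i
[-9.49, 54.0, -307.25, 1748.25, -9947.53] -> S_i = -9.49*(-5.69)^i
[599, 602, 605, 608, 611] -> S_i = 599 + 3*i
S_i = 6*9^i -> [6, 54, 486, 4374, 39366]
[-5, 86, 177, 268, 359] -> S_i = -5 + 91*i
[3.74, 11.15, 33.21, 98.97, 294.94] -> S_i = 3.74*2.98^i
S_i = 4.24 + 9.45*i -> [4.24, 13.69, 23.14, 32.59, 42.04]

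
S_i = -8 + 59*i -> [-8, 51, 110, 169, 228]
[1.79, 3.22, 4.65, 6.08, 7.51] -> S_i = 1.79 + 1.43*i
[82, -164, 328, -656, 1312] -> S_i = 82*-2^i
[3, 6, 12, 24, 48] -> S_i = 3*2^i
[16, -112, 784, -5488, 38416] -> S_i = 16*-7^i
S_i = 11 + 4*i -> [11, 15, 19, 23, 27]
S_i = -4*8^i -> [-4, -32, -256, -2048, -16384]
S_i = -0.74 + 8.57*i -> [-0.74, 7.83, 16.4, 24.97, 33.54]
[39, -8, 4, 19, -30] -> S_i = Random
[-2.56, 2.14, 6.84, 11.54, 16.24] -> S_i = -2.56 + 4.70*i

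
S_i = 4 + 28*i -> [4, 32, 60, 88, 116]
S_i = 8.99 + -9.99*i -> [8.99, -1.0, -10.99, -20.98, -30.97]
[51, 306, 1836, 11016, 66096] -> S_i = 51*6^i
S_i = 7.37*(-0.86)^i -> [7.37, -6.34, 5.45, -4.69, 4.03]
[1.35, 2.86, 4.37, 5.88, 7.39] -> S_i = 1.35 + 1.51*i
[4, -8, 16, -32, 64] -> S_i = 4*-2^i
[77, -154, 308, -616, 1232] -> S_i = 77*-2^i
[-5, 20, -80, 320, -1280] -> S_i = -5*-4^i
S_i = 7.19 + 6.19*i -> [7.19, 13.38, 19.57, 25.76, 31.95]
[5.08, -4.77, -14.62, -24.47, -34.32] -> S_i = 5.08 + -9.85*i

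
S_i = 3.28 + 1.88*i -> [3.28, 5.16, 7.04, 8.92, 10.8]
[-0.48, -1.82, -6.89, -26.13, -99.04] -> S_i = -0.48*3.79^i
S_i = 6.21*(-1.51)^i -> [6.21, -9.38, 14.16, -21.38, 32.28]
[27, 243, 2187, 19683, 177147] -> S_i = 27*9^i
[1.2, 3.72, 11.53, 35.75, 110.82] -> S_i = 1.20*3.10^i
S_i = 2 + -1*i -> [2, 1, 0, -1, -2]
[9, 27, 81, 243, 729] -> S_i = 9*3^i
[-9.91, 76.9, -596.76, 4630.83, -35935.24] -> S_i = -9.91*(-7.76)^i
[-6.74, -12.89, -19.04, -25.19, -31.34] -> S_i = -6.74 + -6.15*i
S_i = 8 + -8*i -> [8, 0, -8, -16, -24]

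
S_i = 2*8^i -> [2, 16, 128, 1024, 8192]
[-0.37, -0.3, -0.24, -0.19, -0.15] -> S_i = -0.37*0.80^i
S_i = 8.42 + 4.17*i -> [8.42, 12.59, 16.76, 20.93, 25.1]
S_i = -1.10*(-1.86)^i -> [-1.1, 2.05, -3.81, 7.08, -13.17]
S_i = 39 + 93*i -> [39, 132, 225, 318, 411]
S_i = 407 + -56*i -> [407, 351, 295, 239, 183]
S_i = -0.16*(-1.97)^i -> [-0.16, 0.32, -0.62, 1.22, -2.41]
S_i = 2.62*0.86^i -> [2.62, 2.25, 1.94, 1.67, 1.43]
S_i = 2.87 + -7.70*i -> [2.87, -4.83, -12.53, -20.23, -27.93]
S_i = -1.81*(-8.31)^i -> [-1.81, 15.04, -124.99, 1038.68, -8631.43]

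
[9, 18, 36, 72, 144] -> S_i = 9*2^i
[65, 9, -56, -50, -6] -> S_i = Random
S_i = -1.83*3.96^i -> [-1.83, -7.25, -28.7, -113.64, -450.02]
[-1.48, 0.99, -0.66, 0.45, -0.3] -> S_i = -1.48*(-0.67)^i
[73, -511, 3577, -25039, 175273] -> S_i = 73*-7^i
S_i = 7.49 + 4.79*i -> [7.49, 12.28, 17.07, 21.86, 26.65]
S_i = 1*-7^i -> [1, -7, 49, -343, 2401]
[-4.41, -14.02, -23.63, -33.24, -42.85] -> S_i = -4.41 + -9.61*i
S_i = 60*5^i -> [60, 300, 1500, 7500, 37500]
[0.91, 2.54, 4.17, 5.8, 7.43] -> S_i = 0.91 + 1.63*i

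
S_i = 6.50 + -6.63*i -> [6.5, -0.13, -6.76, -13.39, -20.02]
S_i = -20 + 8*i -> [-20, -12, -4, 4, 12]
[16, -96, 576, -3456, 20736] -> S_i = 16*-6^i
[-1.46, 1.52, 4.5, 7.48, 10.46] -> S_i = -1.46 + 2.98*i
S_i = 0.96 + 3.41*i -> [0.96, 4.37, 7.78, 11.19, 14.6]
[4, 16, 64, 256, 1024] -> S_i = 4*4^i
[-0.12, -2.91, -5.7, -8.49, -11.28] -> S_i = -0.12 + -2.79*i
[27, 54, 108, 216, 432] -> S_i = 27*2^i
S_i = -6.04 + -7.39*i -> [-6.04, -13.43, -20.82, -28.21, -35.6]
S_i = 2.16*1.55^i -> [2.16, 3.35, 5.19, 8.04, 12.47]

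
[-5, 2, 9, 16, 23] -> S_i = -5 + 7*i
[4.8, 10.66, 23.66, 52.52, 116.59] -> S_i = 4.80*2.22^i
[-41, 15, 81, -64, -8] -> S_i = Random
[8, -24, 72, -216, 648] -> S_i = 8*-3^i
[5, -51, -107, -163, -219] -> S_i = 5 + -56*i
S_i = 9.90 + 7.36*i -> [9.9, 17.26, 24.62, 31.98, 39.34]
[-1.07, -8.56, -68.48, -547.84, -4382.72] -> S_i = -1.07*8.00^i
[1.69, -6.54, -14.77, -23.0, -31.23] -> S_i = 1.69 + -8.23*i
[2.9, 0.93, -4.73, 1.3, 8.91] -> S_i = Random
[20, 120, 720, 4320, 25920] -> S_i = 20*6^i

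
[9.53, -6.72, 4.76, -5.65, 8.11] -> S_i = Random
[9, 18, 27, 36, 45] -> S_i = 9 + 9*i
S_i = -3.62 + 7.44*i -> [-3.62, 3.82, 11.26, 18.7, 26.14]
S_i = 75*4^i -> [75, 300, 1200, 4800, 19200]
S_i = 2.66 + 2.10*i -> [2.66, 4.76, 6.86, 8.96, 11.06]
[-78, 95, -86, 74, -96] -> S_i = Random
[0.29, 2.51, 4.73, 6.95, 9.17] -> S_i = 0.29 + 2.22*i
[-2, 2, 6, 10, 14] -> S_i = -2 + 4*i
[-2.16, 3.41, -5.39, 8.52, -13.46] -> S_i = -2.16*(-1.58)^i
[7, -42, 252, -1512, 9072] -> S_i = 7*-6^i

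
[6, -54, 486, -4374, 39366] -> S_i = 6*-9^i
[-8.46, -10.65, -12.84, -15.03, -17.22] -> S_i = -8.46 + -2.19*i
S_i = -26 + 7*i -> [-26, -19, -12, -5, 2]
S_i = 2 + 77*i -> [2, 79, 156, 233, 310]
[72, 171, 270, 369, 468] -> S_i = 72 + 99*i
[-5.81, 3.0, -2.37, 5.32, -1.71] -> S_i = Random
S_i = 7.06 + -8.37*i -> [7.06, -1.31, -9.68, -18.05, -26.42]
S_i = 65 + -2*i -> [65, 63, 61, 59, 57]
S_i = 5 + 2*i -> [5, 7, 9, 11, 13]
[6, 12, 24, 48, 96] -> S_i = 6*2^i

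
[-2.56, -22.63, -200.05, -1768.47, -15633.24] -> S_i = -2.56*8.84^i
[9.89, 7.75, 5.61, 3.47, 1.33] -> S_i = 9.89 + -2.14*i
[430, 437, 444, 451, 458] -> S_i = 430 + 7*i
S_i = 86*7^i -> [86, 602, 4214, 29498, 206486]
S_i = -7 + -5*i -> [-7, -12, -17, -22, -27]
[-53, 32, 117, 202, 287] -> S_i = -53 + 85*i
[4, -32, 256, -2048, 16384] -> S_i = 4*-8^i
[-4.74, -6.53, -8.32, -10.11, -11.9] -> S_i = -4.74 + -1.79*i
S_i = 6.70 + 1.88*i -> [6.7, 8.58, 10.46, 12.34, 14.22]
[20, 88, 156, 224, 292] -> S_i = 20 + 68*i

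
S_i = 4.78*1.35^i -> [4.78, 6.45, 8.71, 11.76, 15.88]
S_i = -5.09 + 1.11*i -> [-5.09, -3.98, -2.87, -1.76, -0.65]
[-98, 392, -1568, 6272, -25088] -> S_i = -98*-4^i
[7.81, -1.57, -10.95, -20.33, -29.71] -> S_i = 7.81 + -9.38*i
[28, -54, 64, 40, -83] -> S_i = Random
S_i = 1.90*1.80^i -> [1.9, 3.42, 6.16, 11.08, 19.95]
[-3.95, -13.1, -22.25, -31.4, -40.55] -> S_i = -3.95 + -9.15*i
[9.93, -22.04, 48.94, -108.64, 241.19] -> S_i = 9.93*(-2.22)^i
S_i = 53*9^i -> [53, 477, 4293, 38637, 347733]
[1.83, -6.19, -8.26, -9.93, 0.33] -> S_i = Random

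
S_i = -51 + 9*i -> [-51, -42, -33, -24, -15]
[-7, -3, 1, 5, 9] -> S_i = -7 + 4*i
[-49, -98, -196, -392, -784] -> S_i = -49*2^i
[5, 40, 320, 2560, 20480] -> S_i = 5*8^i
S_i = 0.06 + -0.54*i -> [0.06, -0.48, -1.02, -1.56, -2.1]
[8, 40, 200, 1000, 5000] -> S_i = 8*5^i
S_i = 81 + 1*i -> [81, 82, 83, 84, 85]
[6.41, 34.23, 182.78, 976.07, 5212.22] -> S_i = 6.41*5.34^i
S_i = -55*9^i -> [-55, -495, -4455, -40095, -360855]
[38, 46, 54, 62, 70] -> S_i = 38 + 8*i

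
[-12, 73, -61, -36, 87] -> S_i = Random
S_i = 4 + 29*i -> [4, 33, 62, 91, 120]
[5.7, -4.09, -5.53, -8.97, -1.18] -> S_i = Random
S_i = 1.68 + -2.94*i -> [1.68, -1.26, -4.2, -7.14, -10.08]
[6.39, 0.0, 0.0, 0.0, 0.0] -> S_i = 6.39*0.00^i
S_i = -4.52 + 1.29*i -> [-4.52, -3.23, -1.94, -0.65, 0.64]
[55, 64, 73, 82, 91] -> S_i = 55 + 9*i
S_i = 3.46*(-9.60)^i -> [3.46, -33.22, 318.87, -3061.19, 29387.39]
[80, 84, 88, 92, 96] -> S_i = 80 + 4*i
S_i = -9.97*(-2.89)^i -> [-9.97, 28.81, -83.27, 240.65, -695.48]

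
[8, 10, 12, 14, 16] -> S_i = 8 + 2*i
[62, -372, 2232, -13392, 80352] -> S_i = 62*-6^i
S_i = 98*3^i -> [98, 294, 882, 2646, 7938]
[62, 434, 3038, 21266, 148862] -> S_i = 62*7^i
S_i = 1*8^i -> [1, 8, 64, 512, 4096]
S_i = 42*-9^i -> [42, -378, 3402, -30618, 275562]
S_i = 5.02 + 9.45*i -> [5.02, 14.47, 23.92, 33.37, 42.82]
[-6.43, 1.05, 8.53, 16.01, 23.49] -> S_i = -6.43 + 7.48*i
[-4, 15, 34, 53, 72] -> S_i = -4 + 19*i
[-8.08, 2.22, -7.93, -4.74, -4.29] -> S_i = Random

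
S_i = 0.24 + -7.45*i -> [0.24, -7.21, -14.66, -22.11, -29.56]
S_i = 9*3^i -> [9, 27, 81, 243, 729]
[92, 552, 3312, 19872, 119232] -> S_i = 92*6^i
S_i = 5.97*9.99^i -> [5.97, 59.64, 595.81, 5952.11, 59461.56]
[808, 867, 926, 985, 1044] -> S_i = 808 + 59*i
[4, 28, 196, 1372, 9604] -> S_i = 4*7^i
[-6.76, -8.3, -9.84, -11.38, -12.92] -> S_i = -6.76 + -1.54*i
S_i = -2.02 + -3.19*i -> [-2.02, -5.21, -8.4, -11.59, -14.78]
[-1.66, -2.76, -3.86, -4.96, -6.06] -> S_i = -1.66 + -1.10*i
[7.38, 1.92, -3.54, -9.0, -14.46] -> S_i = 7.38 + -5.46*i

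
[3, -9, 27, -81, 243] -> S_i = 3*-3^i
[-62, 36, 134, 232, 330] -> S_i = -62 + 98*i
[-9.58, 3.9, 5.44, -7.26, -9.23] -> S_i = Random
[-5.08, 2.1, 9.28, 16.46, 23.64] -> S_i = -5.08 + 7.18*i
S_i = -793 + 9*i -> [-793, -784, -775, -766, -757]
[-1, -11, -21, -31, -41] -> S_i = -1 + -10*i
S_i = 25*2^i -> [25, 50, 100, 200, 400]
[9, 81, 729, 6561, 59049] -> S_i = 9*9^i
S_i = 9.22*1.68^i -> [9.22, 15.49, 26.02, 43.72, 73.45]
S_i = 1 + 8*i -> [1, 9, 17, 25, 33]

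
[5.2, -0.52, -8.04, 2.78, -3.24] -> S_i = Random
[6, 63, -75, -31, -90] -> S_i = Random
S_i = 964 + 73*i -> [964, 1037, 1110, 1183, 1256]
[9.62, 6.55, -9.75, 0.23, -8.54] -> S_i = Random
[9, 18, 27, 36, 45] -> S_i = 9 + 9*i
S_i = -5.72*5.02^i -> [-5.72, -28.71, -144.15, -723.61, -3632.54]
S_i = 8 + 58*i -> [8, 66, 124, 182, 240]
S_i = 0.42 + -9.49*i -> [0.42, -9.07, -18.56, -28.05, -37.54]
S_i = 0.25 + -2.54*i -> [0.25, -2.29, -4.83, -7.37, -9.91]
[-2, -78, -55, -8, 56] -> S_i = Random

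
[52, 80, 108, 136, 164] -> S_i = 52 + 28*i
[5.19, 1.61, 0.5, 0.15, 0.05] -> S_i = 5.19*0.31^i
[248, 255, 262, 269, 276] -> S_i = 248 + 7*i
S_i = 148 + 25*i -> [148, 173, 198, 223, 248]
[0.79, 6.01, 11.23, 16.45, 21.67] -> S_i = 0.79 + 5.22*i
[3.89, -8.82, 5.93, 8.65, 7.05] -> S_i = Random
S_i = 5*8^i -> [5, 40, 320, 2560, 20480]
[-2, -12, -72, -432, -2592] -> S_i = -2*6^i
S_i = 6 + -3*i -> [6, 3, 0, -3, -6]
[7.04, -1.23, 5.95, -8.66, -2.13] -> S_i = Random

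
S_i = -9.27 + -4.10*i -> [-9.27, -13.37, -17.47, -21.57, -25.67]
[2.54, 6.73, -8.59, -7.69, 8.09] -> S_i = Random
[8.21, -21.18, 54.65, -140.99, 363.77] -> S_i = 8.21*(-2.58)^i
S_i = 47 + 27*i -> [47, 74, 101, 128, 155]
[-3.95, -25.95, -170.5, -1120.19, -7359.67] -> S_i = -3.95*6.57^i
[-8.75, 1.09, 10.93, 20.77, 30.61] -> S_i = -8.75 + 9.84*i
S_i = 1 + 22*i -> [1, 23, 45, 67, 89]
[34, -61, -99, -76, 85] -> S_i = Random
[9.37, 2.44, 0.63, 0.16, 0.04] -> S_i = 9.37*0.26^i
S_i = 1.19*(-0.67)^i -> [1.19, -0.8, 0.53, -0.36, 0.24]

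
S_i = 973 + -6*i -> [973, 967, 961, 955, 949]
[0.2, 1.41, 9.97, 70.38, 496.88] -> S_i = 0.20*7.06^i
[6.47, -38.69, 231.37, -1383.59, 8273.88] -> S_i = 6.47*(-5.98)^i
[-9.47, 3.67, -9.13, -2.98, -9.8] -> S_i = Random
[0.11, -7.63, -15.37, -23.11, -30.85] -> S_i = 0.11 + -7.74*i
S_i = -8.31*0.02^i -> [-8.31, -0.17, -0.0, -0.0, -0.0]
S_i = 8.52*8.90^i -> [8.52, 75.83, 674.87, 6006.34, 53456.39]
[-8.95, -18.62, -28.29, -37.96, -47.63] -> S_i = -8.95 + -9.67*i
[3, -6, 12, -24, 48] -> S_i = 3*-2^i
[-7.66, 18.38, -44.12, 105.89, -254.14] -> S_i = -7.66*(-2.40)^i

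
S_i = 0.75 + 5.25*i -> [0.75, 6.0, 11.25, 16.5, 21.75]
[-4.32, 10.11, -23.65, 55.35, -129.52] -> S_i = -4.32*(-2.34)^i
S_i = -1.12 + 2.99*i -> [-1.12, 1.87, 4.86, 7.85, 10.84]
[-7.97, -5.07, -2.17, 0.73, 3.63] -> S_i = -7.97 + 2.90*i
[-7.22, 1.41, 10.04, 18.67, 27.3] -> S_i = -7.22 + 8.63*i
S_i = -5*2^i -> [-5, -10, -20, -40, -80]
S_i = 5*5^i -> [5, 25, 125, 625, 3125]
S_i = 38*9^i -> [38, 342, 3078, 27702, 249318]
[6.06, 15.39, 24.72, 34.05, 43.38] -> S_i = 6.06 + 9.33*i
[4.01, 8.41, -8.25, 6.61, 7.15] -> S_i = Random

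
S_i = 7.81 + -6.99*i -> [7.81, 0.82, -6.17, -13.16, -20.15]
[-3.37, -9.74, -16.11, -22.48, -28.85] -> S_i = -3.37 + -6.37*i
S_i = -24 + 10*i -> [-24, -14, -4, 6, 16]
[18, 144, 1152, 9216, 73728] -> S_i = 18*8^i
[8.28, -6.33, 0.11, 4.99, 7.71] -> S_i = Random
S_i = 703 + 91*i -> [703, 794, 885, 976, 1067]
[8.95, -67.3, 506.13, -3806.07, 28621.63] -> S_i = 8.95*(-7.52)^i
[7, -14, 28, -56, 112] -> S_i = 7*-2^i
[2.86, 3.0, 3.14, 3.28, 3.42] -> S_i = 2.86 + 0.14*i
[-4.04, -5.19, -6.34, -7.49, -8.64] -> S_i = -4.04 + -1.15*i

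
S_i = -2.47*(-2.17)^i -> [-2.47, 5.36, -11.63, 25.24, -54.77]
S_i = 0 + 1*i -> [0, 1, 2, 3, 4]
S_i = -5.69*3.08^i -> [-5.69, -17.53, -53.98, -166.25, -512.05]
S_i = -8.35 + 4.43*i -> [-8.35, -3.92, 0.51, 4.94, 9.37]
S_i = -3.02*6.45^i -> [-3.02, -19.48, -125.64, -810.38, -5226.92]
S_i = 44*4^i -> [44, 176, 704, 2816, 11264]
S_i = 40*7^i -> [40, 280, 1960, 13720, 96040]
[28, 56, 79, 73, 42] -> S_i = Random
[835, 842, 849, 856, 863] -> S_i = 835 + 7*i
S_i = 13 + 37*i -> [13, 50, 87, 124, 161]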